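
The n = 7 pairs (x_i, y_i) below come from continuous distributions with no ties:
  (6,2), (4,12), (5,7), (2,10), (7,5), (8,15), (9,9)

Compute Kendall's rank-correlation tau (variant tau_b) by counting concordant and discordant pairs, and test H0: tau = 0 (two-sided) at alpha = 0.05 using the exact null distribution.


Step 1: Enumerate the 21 unordered pairs (i,j) with i<j and classify each by sign(x_j-x_i) * sign(y_j-y_i).
  (1,2):dx=-2,dy=+10->D; (1,3):dx=-1,dy=+5->D; (1,4):dx=-4,dy=+8->D; (1,5):dx=+1,dy=+3->C
  (1,6):dx=+2,dy=+13->C; (1,7):dx=+3,dy=+7->C; (2,3):dx=+1,dy=-5->D; (2,4):dx=-2,dy=-2->C
  (2,5):dx=+3,dy=-7->D; (2,6):dx=+4,dy=+3->C; (2,7):dx=+5,dy=-3->D; (3,4):dx=-3,dy=+3->D
  (3,5):dx=+2,dy=-2->D; (3,6):dx=+3,dy=+8->C; (3,7):dx=+4,dy=+2->C; (4,5):dx=+5,dy=-5->D
  (4,6):dx=+6,dy=+5->C; (4,7):dx=+7,dy=-1->D; (5,6):dx=+1,dy=+10->C; (5,7):dx=+2,dy=+4->C
  (6,7):dx=+1,dy=-6->D
Step 2: C = 10, D = 11, total pairs = 21.
Step 3: tau = (C - D)/(n(n-1)/2) = (10 - 11)/21 = -0.047619.
Step 4: Exact two-sided p-value (enumerate n! = 5040 permutations of y under H0): p = 1.000000.
Step 5: alpha = 0.05. fail to reject H0.

tau_b = -0.0476 (C=10, D=11), p = 1.000000, fail to reject H0.


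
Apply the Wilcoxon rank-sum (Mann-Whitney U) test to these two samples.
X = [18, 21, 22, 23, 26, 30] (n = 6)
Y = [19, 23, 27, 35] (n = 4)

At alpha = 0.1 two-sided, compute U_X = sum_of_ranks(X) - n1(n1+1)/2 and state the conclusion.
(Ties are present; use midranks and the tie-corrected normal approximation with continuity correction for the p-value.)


Step 1: Combine and sort all 10 observations; assign midranks.
sorted (value, group): (18,X), (19,Y), (21,X), (22,X), (23,X), (23,Y), (26,X), (27,Y), (30,X), (35,Y)
ranks: 18->1, 19->2, 21->3, 22->4, 23->5.5, 23->5.5, 26->7, 27->8, 30->9, 35->10
Step 2: Rank sum for X: R1 = 1 + 3 + 4 + 5.5 + 7 + 9 = 29.5.
Step 3: U_X = R1 - n1(n1+1)/2 = 29.5 - 6*7/2 = 29.5 - 21 = 8.5.
       U_Y = n1*n2 - U_X = 24 - 8.5 = 15.5.
Step 4: Ties are present, so use the tie-corrected normal approximation (with continuity correction) for the p-value.
Step 5: p-value = 0.521166; compare to alpha = 0.1. fail to reject H0.

U_X = 8.5, p = 0.521166, fail to reject H0 at alpha = 0.1.


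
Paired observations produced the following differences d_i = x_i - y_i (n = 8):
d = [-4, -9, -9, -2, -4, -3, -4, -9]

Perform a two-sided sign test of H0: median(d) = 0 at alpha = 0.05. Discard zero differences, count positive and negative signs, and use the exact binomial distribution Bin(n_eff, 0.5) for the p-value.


Step 1: Discard zero differences. Original n = 8; n_eff = number of nonzero differences = 8.
Nonzero differences (with sign): -4, -9, -9, -2, -4, -3, -4, -9
Step 2: Count signs: positive = 0, negative = 8.
Step 3: Under H0: P(positive) = 0.5, so the number of positives S ~ Bin(8, 0.5).
Step 4: Two-sided exact p-value = sum of Bin(8,0.5) probabilities at or below the observed probability = 0.007812.
Step 5: alpha = 0.05. reject H0.

n_eff = 8, pos = 0, neg = 8, p = 0.007812, reject H0.


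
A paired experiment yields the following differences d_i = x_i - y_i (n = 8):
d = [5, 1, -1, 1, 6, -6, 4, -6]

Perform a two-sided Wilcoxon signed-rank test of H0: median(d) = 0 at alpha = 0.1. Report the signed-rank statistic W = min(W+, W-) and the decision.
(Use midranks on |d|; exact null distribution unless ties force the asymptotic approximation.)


Step 1: Drop any zero differences (none here) and take |d_i|.
|d| = [5, 1, 1, 1, 6, 6, 4, 6]
Step 2: Midrank |d_i| (ties get averaged ranks).
ranks: |5|->5, |1|->2, |1|->2, |1|->2, |6|->7, |6|->7, |4|->4, |6|->7
Step 3: Attach original signs; sum ranks with positive sign and with negative sign.
W+ = 5 + 2 + 2 + 7 + 4 = 20
W- = 2 + 7 + 7 = 16
(Check: W+ + W- = 36 should equal n(n+1)/2 = 36.)
Step 4: Test statistic W = min(W+, W-) = 16.
Step 5: Ties in |d|, so use the tie-corrected normal approximation.
        E[W] = n(n+1)/4 = 8*9/4 = 18.
        Tie groups: |d|=1 (t=3), |d|=6 (t=3); sum(t^3 - t) = 48.
        Var[W] = n(n+1)(2n+1)/24 - sum(t^3-t)/48 = 1224/24 - 48/48 = 50.
        z = (W - E[W]) / sqrt(Var[W]) = (16 - 18) / 7.0711 = -0.2828.
        Two-sided p = 2*Phi(z) = 0.777297.
Step 6: alpha = 0.1. fail to reject H0.

W+ = 20, W- = 16, W = min = 16, p = 0.777297, fail to reject H0.


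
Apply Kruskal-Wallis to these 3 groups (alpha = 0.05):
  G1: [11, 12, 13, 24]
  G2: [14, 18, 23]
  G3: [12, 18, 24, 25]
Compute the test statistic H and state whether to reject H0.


Step 1: Combine all N = 11 observations and assign midranks.
sorted (value, group, rank): (11,G1,1), (12,G1,2.5), (12,G3,2.5), (13,G1,4), (14,G2,5), (18,G2,6.5), (18,G3,6.5), (23,G2,8), (24,G1,9.5), (24,G3,9.5), (25,G3,11)
Step 2: Sum ranks within each group.
R_1 = 17 (n_1 = 4)
R_2 = 19.5 (n_2 = 3)
R_3 = 29.5 (n_3 = 4)
Step 3: H = 12/(N(N+1)) * sum(R_i^2/n_i) - 3(N+1)
     = 12/(11*12) * (17^2/4 + 19.5^2/3 + 29.5^2/4) - 3*12
     = 0.090909 * 416.562 - 36
     = 1.869318.
Step 4: Ties present; correction factor C = 1 - 18/(11^3 - 11) = 0.986364. Corrected H = 1.869318 / 0.986364 = 1.895161.
Step 5: Under H0, H ~ chi^2(2); p-value = 0.387678.
Step 6: alpha = 0.05. fail to reject H0.

H = 1.8952, df = 2, p = 0.387678, fail to reject H0.


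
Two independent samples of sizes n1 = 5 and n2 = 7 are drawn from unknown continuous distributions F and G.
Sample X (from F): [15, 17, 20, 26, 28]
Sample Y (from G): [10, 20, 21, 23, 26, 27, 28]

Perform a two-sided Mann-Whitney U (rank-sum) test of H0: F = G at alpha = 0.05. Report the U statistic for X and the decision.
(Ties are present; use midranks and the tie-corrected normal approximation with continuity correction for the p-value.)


Step 1: Combine and sort all 12 observations; assign midranks.
sorted (value, group): (10,Y), (15,X), (17,X), (20,X), (20,Y), (21,Y), (23,Y), (26,X), (26,Y), (27,Y), (28,X), (28,Y)
ranks: 10->1, 15->2, 17->3, 20->4.5, 20->4.5, 21->6, 23->7, 26->8.5, 26->8.5, 27->10, 28->11.5, 28->11.5
Step 2: Rank sum for X: R1 = 2 + 3 + 4.5 + 8.5 + 11.5 = 29.5.
Step 3: U_X = R1 - n1(n1+1)/2 = 29.5 - 5*6/2 = 29.5 - 15 = 14.5.
       U_Y = n1*n2 - U_X = 35 - 14.5 = 20.5.
Step 4: Ties are present, so use the tie-corrected normal approximation (with continuity correction) for the p-value.
Step 5: p-value = 0.683167; compare to alpha = 0.05. fail to reject H0.

U_X = 14.5, p = 0.683167, fail to reject H0 at alpha = 0.05.


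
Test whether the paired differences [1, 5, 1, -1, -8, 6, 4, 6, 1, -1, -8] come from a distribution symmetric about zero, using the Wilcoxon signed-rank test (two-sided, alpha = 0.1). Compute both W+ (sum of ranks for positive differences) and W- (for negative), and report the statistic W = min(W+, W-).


Step 1: Drop any zero differences (none here) and take |d_i|.
|d| = [1, 5, 1, 1, 8, 6, 4, 6, 1, 1, 8]
Step 2: Midrank |d_i| (ties get averaged ranks).
ranks: |1|->3, |5|->7, |1|->3, |1|->3, |8|->10.5, |6|->8.5, |4|->6, |6|->8.5, |1|->3, |1|->3, |8|->10.5
Step 3: Attach original signs; sum ranks with positive sign and with negative sign.
W+ = 3 + 7 + 3 + 8.5 + 6 + 8.5 + 3 = 39
W- = 3 + 10.5 + 3 + 10.5 = 27
(Check: W+ + W- = 66 should equal n(n+1)/2 = 66.)
Step 4: Test statistic W = min(W+, W-) = 27.
Step 5: Ties in |d|, so use the tie-corrected normal approximation.
        E[W] = n(n+1)/4 = 11*12/4 = 33.
        Tie groups: |d|=1 (t=5), |d|=6 (t=2), |d|=8 (t=2); sum(t^3 - t) = 132.
        Var[W] = n(n+1)(2n+1)/24 - sum(t^3-t)/48 = 3036/24 - 132/48 = 123.75.
        z = (W - E[W]) / sqrt(Var[W]) = (27 - 33) / 11.1243 = -0.5394.
        Two-sided p = 2*Phi(z) = 0.589639.
Step 6: alpha = 0.1. fail to reject H0.

W+ = 39, W- = 27, W = min = 27, p = 0.589639, fail to reject H0.


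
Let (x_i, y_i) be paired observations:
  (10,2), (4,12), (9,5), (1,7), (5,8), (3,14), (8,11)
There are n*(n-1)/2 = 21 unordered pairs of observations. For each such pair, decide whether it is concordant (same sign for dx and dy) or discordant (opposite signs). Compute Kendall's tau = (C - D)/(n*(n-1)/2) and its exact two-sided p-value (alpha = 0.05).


Step 1: Enumerate the 21 unordered pairs (i,j) with i<j and classify each by sign(x_j-x_i) * sign(y_j-y_i).
  (1,2):dx=-6,dy=+10->D; (1,3):dx=-1,dy=+3->D; (1,4):dx=-9,dy=+5->D; (1,5):dx=-5,dy=+6->D
  (1,6):dx=-7,dy=+12->D; (1,7):dx=-2,dy=+9->D; (2,3):dx=+5,dy=-7->D; (2,4):dx=-3,dy=-5->C
  (2,5):dx=+1,dy=-4->D; (2,6):dx=-1,dy=+2->D; (2,7):dx=+4,dy=-1->D; (3,4):dx=-8,dy=+2->D
  (3,5):dx=-4,dy=+3->D; (3,6):dx=-6,dy=+9->D; (3,7):dx=-1,dy=+6->D; (4,5):dx=+4,dy=+1->C
  (4,6):dx=+2,dy=+7->C; (4,7):dx=+7,dy=+4->C; (5,6):dx=-2,dy=+6->D; (5,7):dx=+3,dy=+3->C
  (6,7):dx=+5,dy=-3->D
Step 2: C = 5, D = 16, total pairs = 21.
Step 3: tau = (C - D)/(n(n-1)/2) = (5 - 16)/21 = -0.523810.
Step 4: Exact two-sided p-value (enumerate n! = 5040 permutations of y under H0): p = 0.136111.
Step 5: alpha = 0.05. fail to reject H0.

tau_b = -0.5238 (C=5, D=16), p = 0.136111, fail to reject H0.


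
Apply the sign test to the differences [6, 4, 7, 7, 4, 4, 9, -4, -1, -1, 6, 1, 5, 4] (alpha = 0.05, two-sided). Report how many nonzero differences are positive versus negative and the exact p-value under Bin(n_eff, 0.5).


Step 1: Discard zero differences. Original n = 14; n_eff = number of nonzero differences = 14.
Nonzero differences (with sign): +6, +4, +7, +7, +4, +4, +9, -4, -1, -1, +6, +1, +5, +4
Step 2: Count signs: positive = 11, negative = 3.
Step 3: Under H0: P(positive) = 0.5, so the number of positives S ~ Bin(14, 0.5).
Step 4: Two-sided exact p-value = sum of Bin(14,0.5) probabilities at or below the observed probability = 0.057373.
Step 5: alpha = 0.05. fail to reject H0.

n_eff = 14, pos = 11, neg = 3, p = 0.057373, fail to reject H0.


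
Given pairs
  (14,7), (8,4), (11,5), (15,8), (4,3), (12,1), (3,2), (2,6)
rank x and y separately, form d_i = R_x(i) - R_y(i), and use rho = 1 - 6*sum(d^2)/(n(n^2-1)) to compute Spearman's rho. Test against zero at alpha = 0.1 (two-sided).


Step 1: Rank x and y separately (midranks; no ties here).
rank(x): 14->7, 8->4, 11->5, 15->8, 4->3, 12->6, 3->2, 2->1
rank(y): 7->7, 4->4, 5->5, 8->8, 3->3, 1->1, 2->2, 6->6
Step 2: d_i = R_x(i) - R_y(i); compute d_i^2.
  (7-7)^2=0, (4-4)^2=0, (5-5)^2=0, (8-8)^2=0, (3-3)^2=0, (6-1)^2=25, (2-2)^2=0, (1-6)^2=25
sum(d^2) = 50.
Step 3: rho = 1 - 6*50 / (8*(8^2 - 1)) = 1 - 300/504 = 0.404762.
Step 4: Under H0, t = rho * sqrt((n-2)/(1-rho^2)) = 1.0842 ~ t(6).
Step 5: Two-sided p-value from the t-distribution with 6 df = 0.319889.
Step 6: alpha = 0.1. fail to reject H0.

rho = 0.4048, p = 0.319889, fail to reject H0 at alpha = 0.1.


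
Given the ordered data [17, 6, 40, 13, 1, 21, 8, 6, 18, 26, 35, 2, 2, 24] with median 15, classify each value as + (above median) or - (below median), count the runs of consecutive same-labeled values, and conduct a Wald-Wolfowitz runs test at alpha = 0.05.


Step 1: Compute median = 15; label A = above, B = below.
Labels in order: ABABBABBAAABBA  (n_A = 7, n_B = 7)
Step 2: Count runs R = 9.
Step 3: Under H0 (random ordering), E[R] = 2*n_A*n_B/(n_A+n_B) + 1 = 2*7*7/14 + 1 = 8.0000.
        Var[R] = 2*n_A*n_B*(2*n_A*n_B - n_A - n_B) / ((n_A+n_B)^2 * (n_A+n_B-1)) = 8232/2548 = 3.2308.
        SD[R] = 1.7974.
Step 4: Continuity-corrected z = (R - 0.5 - E[R]) / SD[R] = (9 - 0.5 - 8.0000) / 1.7974 = 0.2782.
Step 5: Two-sided p-value via normal approximation = 2*(1 - Phi(|z|)) = 0.780879.
Step 6: alpha = 0.05. fail to reject H0.

R = 9, z = 0.2782, p = 0.780879, fail to reject H0.


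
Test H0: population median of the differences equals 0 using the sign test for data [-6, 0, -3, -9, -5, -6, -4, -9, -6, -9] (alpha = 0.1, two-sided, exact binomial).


Step 1: Discard zero differences. Original n = 10; n_eff = number of nonzero differences = 9.
Nonzero differences (with sign): -6, -3, -9, -5, -6, -4, -9, -6, -9
Step 2: Count signs: positive = 0, negative = 9.
Step 3: Under H0: P(positive) = 0.5, so the number of positives S ~ Bin(9, 0.5).
Step 4: Two-sided exact p-value = sum of Bin(9,0.5) probabilities at or below the observed probability = 0.003906.
Step 5: alpha = 0.1. reject H0.

n_eff = 9, pos = 0, neg = 9, p = 0.003906, reject H0.


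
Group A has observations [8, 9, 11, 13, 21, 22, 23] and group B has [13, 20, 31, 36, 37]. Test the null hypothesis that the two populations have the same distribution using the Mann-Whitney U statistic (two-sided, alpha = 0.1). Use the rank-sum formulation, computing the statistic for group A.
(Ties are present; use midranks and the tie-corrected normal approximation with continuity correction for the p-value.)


Step 1: Combine and sort all 12 observations; assign midranks.
sorted (value, group): (8,X), (9,X), (11,X), (13,X), (13,Y), (20,Y), (21,X), (22,X), (23,X), (31,Y), (36,Y), (37,Y)
ranks: 8->1, 9->2, 11->3, 13->4.5, 13->4.5, 20->6, 21->7, 22->8, 23->9, 31->10, 36->11, 37->12
Step 2: Rank sum for X: R1 = 1 + 2 + 3 + 4.5 + 7 + 8 + 9 = 34.5.
Step 3: U_X = R1 - n1(n1+1)/2 = 34.5 - 7*8/2 = 34.5 - 28 = 6.5.
       U_Y = n1*n2 - U_X = 35 - 6.5 = 28.5.
Step 4: Ties are present, so use the tie-corrected normal approximation (with continuity correction) for the p-value.
Step 5: p-value = 0.087602; compare to alpha = 0.1. reject H0.

U_X = 6.5, p = 0.087602, reject H0 at alpha = 0.1.


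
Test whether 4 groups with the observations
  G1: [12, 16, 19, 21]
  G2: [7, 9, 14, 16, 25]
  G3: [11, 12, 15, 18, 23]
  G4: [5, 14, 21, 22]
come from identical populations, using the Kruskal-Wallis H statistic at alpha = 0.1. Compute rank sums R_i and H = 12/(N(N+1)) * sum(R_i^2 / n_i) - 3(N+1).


Step 1: Combine all N = 18 observations and assign midranks.
sorted (value, group, rank): (5,G4,1), (7,G2,2), (9,G2,3), (11,G3,4), (12,G1,5.5), (12,G3,5.5), (14,G2,7.5), (14,G4,7.5), (15,G3,9), (16,G1,10.5), (16,G2,10.5), (18,G3,12), (19,G1,13), (21,G1,14.5), (21,G4,14.5), (22,G4,16), (23,G3,17), (25,G2,18)
Step 2: Sum ranks within each group.
R_1 = 43.5 (n_1 = 4)
R_2 = 41 (n_2 = 5)
R_3 = 47.5 (n_3 = 5)
R_4 = 39 (n_4 = 4)
Step 3: H = 12/(N(N+1)) * sum(R_i^2/n_i) - 3(N+1)
     = 12/(18*19) * (43.5^2/4 + 41^2/5 + 47.5^2/5 + 39^2/4) - 3*19
     = 0.035088 * 1640.76 - 57
     = 0.570614.
Step 4: Ties present; correction factor C = 1 - 24/(18^3 - 18) = 0.995872. Corrected H = 0.570614 / 0.995872 = 0.572979.
Step 5: Under H0, H ~ chi^2(3); p-value = 0.902589.
Step 6: alpha = 0.1. fail to reject H0.

H = 0.5730, df = 3, p = 0.902589, fail to reject H0.


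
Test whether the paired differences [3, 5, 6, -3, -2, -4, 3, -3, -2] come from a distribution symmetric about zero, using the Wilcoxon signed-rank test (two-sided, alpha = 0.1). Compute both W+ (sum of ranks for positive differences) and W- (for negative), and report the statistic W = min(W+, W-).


Step 1: Drop any zero differences (none here) and take |d_i|.
|d| = [3, 5, 6, 3, 2, 4, 3, 3, 2]
Step 2: Midrank |d_i| (ties get averaged ranks).
ranks: |3|->4.5, |5|->8, |6|->9, |3|->4.5, |2|->1.5, |4|->7, |3|->4.5, |3|->4.5, |2|->1.5
Step 3: Attach original signs; sum ranks with positive sign and with negative sign.
W+ = 4.5 + 8 + 9 + 4.5 = 26
W- = 4.5 + 1.5 + 7 + 4.5 + 1.5 = 19
(Check: W+ + W- = 45 should equal n(n+1)/2 = 45.)
Step 4: Test statistic W = min(W+, W-) = 19.
Step 5: Ties in |d|, so use the tie-corrected normal approximation.
        E[W] = n(n+1)/4 = 9*10/4 = 22.5.
        Tie groups: |d|=2 (t=2), |d|=3 (t=4); sum(t^3 - t) = 66.
        Var[W] = n(n+1)(2n+1)/24 - sum(t^3-t)/48 = 1710/24 - 66/48 = 69.875.
        z = (W - E[W]) / sqrt(Var[W]) = (19 - 22.5) / 8.3591 = -0.4187.
        Two-sided p = 2*Phi(z) = 0.675432.
Step 6: alpha = 0.1. fail to reject H0.

W+ = 26, W- = 19, W = min = 19, p = 0.675432, fail to reject H0.


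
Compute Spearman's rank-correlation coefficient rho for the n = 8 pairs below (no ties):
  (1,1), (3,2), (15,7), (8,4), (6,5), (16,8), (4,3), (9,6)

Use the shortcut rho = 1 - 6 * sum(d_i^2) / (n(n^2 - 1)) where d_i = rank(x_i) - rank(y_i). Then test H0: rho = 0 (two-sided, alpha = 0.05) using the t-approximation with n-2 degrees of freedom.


Step 1: Rank x and y separately (midranks; no ties here).
rank(x): 1->1, 3->2, 15->7, 8->5, 6->4, 16->8, 4->3, 9->6
rank(y): 1->1, 2->2, 7->7, 4->4, 5->5, 8->8, 3->3, 6->6
Step 2: d_i = R_x(i) - R_y(i); compute d_i^2.
  (1-1)^2=0, (2-2)^2=0, (7-7)^2=0, (5-4)^2=1, (4-5)^2=1, (8-8)^2=0, (3-3)^2=0, (6-6)^2=0
sum(d^2) = 2.
Step 3: rho = 1 - 6*2 / (8*(8^2 - 1)) = 1 - 12/504 = 0.976190.
Step 4: Under H0, t = rho * sqrt((n-2)/(1-rho^2)) = 11.0235 ~ t(6).
Step 5: Two-sided p-value from the t-distribution with 6 df = 0.000033.
Step 6: alpha = 0.05. reject H0.

rho = 0.9762, p = 0.000033, reject H0 at alpha = 0.05.


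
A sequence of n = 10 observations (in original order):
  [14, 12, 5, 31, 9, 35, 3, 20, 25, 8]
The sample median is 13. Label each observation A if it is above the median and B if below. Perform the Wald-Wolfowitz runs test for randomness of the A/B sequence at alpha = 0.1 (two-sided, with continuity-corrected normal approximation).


Step 1: Compute median = 13; label A = above, B = below.
Labels in order: ABBABABAAB  (n_A = 5, n_B = 5)
Step 2: Count runs R = 8.
Step 3: Under H0 (random ordering), E[R] = 2*n_A*n_B/(n_A+n_B) + 1 = 2*5*5/10 + 1 = 6.0000.
        Var[R] = 2*n_A*n_B*(2*n_A*n_B - n_A - n_B) / ((n_A+n_B)^2 * (n_A+n_B-1)) = 2000/900 = 2.2222.
        SD[R] = 1.4907.
Step 4: Continuity-corrected z = (R - 0.5 - E[R]) / SD[R] = (8 - 0.5 - 6.0000) / 1.4907 = 1.0062.
Step 5: Two-sided p-value via normal approximation = 2*(1 - Phi(|z|)) = 0.314305.
Step 6: alpha = 0.1. fail to reject H0.

R = 8, z = 1.0062, p = 0.314305, fail to reject H0.


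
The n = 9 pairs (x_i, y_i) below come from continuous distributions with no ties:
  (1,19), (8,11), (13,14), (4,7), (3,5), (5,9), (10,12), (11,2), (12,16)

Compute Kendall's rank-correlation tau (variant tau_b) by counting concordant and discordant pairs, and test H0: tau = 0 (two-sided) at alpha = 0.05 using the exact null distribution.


Step 1: Enumerate the 36 unordered pairs (i,j) with i<j and classify each by sign(x_j-x_i) * sign(y_j-y_i).
  (1,2):dx=+7,dy=-8->D; (1,3):dx=+12,dy=-5->D; (1,4):dx=+3,dy=-12->D; (1,5):dx=+2,dy=-14->D
  (1,6):dx=+4,dy=-10->D; (1,7):dx=+9,dy=-7->D; (1,8):dx=+10,dy=-17->D; (1,9):dx=+11,dy=-3->D
  (2,3):dx=+5,dy=+3->C; (2,4):dx=-4,dy=-4->C; (2,5):dx=-5,dy=-6->C; (2,6):dx=-3,dy=-2->C
  (2,7):dx=+2,dy=+1->C; (2,8):dx=+3,dy=-9->D; (2,9):dx=+4,dy=+5->C; (3,4):dx=-9,dy=-7->C
  (3,5):dx=-10,dy=-9->C; (3,6):dx=-8,dy=-5->C; (3,7):dx=-3,dy=-2->C; (3,8):dx=-2,dy=-12->C
  (3,9):dx=-1,dy=+2->D; (4,5):dx=-1,dy=-2->C; (4,6):dx=+1,dy=+2->C; (4,7):dx=+6,dy=+5->C
  (4,8):dx=+7,dy=-5->D; (4,9):dx=+8,dy=+9->C; (5,6):dx=+2,dy=+4->C; (5,7):dx=+7,dy=+7->C
  (5,8):dx=+8,dy=-3->D; (5,9):dx=+9,dy=+11->C; (6,7):dx=+5,dy=+3->C; (6,8):dx=+6,dy=-7->D
  (6,9):dx=+7,dy=+7->C; (7,8):dx=+1,dy=-10->D; (7,9):dx=+2,dy=+4->C; (8,9):dx=+1,dy=+14->C
Step 2: C = 22, D = 14, total pairs = 36.
Step 3: tau = (C - D)/(n(n-1)/2) = (22 - 14)/36 = 0.222222.
Step 4: Exact two-sided p-value (enumerate n! = 362880 permutations of y under H0): p = 0.476709.
Step 5: alpha = 0.05. fail to reject H0.

tau_b = 0.2222 (C=22, D=14), p = 0.476709, fail to reject H0.


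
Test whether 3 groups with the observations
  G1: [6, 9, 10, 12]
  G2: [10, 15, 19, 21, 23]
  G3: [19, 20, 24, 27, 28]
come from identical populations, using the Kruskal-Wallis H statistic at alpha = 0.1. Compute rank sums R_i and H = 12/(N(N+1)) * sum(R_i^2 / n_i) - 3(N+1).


Step 1: Combine all N = 14 observations and assign midranks.
sorted (value, group, rank): (6,G1,1), (9,G1,2), (10,G1,3.5), (10,G2,3.5), (12,G1,5), (15,G2,6), (19,G2,7.5), (19,G3,7.5), (20,G3,9), (21,G2,10), (23,G2,11), (24,G3,12), (27,G3,13), (28,G3,14)
Step 2: Sum ranks within each group.
R_1 = 11.5 (n_1 = 4)
R_2 = 38 (n_2 = 5)
R_3 = 55.5 (n_3 = 5)
Step 3: H = 12/(N(N+1)) * sum(R_i^2/n_i) - 3(N+1)
     = 12/(14*15) * (11.5^2/4 + 38^2/5 + 55.5^2/5) - 3*15
     = 0.057143 * 937.912 - 45
     = 8.595000.
Step 4: Ties present; correction factor C = 1 - 12/(14^3 - 14) = 0.995604. Corrected H = 8.595000 / 0.995604 = 8.632947.
Step 5: Under H0, H ~ chi^2(2); p-value = 0.013347.
Step 6: alpha = 0.1. reject H0.

H = 8.6329, df = 2, p = 0.013347, reject H0.


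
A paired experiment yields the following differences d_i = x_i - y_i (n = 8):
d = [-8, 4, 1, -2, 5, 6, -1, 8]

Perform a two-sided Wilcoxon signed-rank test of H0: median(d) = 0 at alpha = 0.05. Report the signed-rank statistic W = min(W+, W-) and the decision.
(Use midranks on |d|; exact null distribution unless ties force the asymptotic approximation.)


Step 1: Drop any zero differences (none here) and take |d_i|.
|d| = [8, 4, 1, 2, 5, 6, 1, 8]
Step 2: Midrank |d_i| (ties get averaged ranks).
ranks: |8|->7.5, |4|->4, |1|->1.5, |2|->3, |5|->5, |6|->6, |1|->1.5, |8|->7.5
Step 3: Attach original signs; sum ranks with positive sign and with negative sign.
W+ = 4 + 1.5 + 5 + 6 + 7.5 = 24
W- = 7.5 + 3 + 1.5 = 12
(Check: W+ + W- = 36 should equal n(n+1)/2 = 36.)
Step 4: Test statistic W = min(W+, W-) = 12.
Step 5: Ties in |d|, so use the tie-corrected normal approximation.
        E[W] = n(n+1)/4 = 8*9/4 = 18.
        Tie groups: |d|=1 (t=2), |d|=8 (t=2); sum(t^3 - t) = 12.
        Var[W] = n(n+1)(2n+1)/24 - sum(t^3-t)/48 = 1224/24 - 12/48 = 50.75.
        z = (W - E[W]) / sqrt(Var[W]) = (12 - 18) / 7.1239 = -0.8422.
        Two-sided p = 2*Phi(z) = 0.399656.
Step 6: alpha = 0.05. fail to reject H0.

W+ = 24, W- = 12, W = min = 12, p = 0.399656, fail to reject H0.


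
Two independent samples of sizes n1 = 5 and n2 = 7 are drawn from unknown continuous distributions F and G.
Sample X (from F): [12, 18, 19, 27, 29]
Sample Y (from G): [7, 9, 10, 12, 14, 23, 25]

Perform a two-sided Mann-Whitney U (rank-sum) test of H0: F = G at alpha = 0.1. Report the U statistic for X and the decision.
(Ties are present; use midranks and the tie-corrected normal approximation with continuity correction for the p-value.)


Step 1: Combine and sort all 12 observations; assign midranks.
sorted (value, group): (7,Y), (9,Y), (10,Y), (12,X), (12,Y), (14,Y), (18,X), (19,X), (23,Y), (25,Y), (27,X), (29,X)
ranks: 7->1, 9->2, 10->3, 12->4.5, 12->4.5, 14->6, 18->7, 19->8, 23->9, 25->10, 27->11, 29->12
Step 2: Rank sum for X: R1 = 4.5 + 7 + 8 + 11 + 12 = 42.5.
Step 3: U_X = R1 - n1(n1+1)/2 = 42.5 - 5*6/2 = 42.5 - 15 = 27.5.
       U_Y = n1*n2 - U_X = 35 - 27.5 = 7.5.
Step 4: Ties are present, so use the tie-corrected normal approximation (with continuity correction) for the p-value.
Step 5: p-value = 0.122225; compare to alpha = 0.1. fail to reject H0.

U_X = 27.5, p = 0.122225, fail to reject H0 at alpha = 0.1.


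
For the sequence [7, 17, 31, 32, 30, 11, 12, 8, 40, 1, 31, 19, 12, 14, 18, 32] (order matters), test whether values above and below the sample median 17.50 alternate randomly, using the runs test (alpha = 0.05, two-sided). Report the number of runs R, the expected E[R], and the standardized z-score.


Step 1: Compute median = 17.50; label A = above, B = below.
Labels in order: BBAAABBBABAABBAA  (n_A = 8, n_B = 8)
Step 2: Count runs R = 8.
Step 3: Under H0 (random ordering), E[R] = 2*n_A*n_B/(n_A+n_B) + 1 = 2*8*8/16 + 1 = 9.0000.
        Var[R] = 2*n_A*n_B*(2*n_A*n_B - n_A - n_B) / ((n_A+n_B)^2 * (n_A+n_B-1)) = 14336/3840 = 3.7333.
        SD[R] = 1.9322.
Step 4: Continuity-corrected z = (R + 0.5 - E[R]) / SD[R] = (8 + 0.5 - 9.0000) / 1.9322 = -0.2588.
Step 5: Two-sided p-value via normal approximation = 2*(1 - Phi(|z|)) = 0.795809.
Step 6: alpha = 0.05. fail to reject H0.

R = 8, z = -0.2588, p = 0.795809, fail to reject H0.


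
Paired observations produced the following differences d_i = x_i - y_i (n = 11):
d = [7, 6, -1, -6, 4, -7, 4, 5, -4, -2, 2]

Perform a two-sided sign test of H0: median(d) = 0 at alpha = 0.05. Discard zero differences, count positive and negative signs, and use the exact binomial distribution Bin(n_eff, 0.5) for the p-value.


Step 1: Discard zero differences. Original n = 11; n_eff = number of nonzero differences = 11.
Nonzero differences (with sign): +7, +6, -1, -6, +4, -7, +4, +5, -4, -2, +2
Step 2: Count signs: positive = 6, negative = 5.
Step 3: Under H0: P(positive) = 0.5, so the number of positives S ~ Bin(11, 0.5).
Step 4: Two-sided exact p-value = sum of Bin(11,0.5) probabilities at or below the observed probability = 1.000000.
Step 5: alpha = 0.05. fail to reject H0.

n_eff = 11, pos = 6, neg = 5, p = 1.000000, fail to reject H0.


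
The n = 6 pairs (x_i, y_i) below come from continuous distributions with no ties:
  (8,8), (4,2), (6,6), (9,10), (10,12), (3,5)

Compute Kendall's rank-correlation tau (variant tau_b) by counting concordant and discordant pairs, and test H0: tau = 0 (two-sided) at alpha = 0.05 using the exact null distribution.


Step 1: Enumerate the 15 unordered pairs (i,j) with i<j and classify each by sign(x_j-x_i) * sign(y_j-y_i).
  (1,2):dx=-4,dy=-6->C; (1,3):dx=-2,dy=-2->C; (1,4):dx=+1,dy=+2->C; (1,5):dx=+2,dy=+4->C
  (1,6):dx=-5,dy=-3->C; (2,3):dx=+2,dy=+4->C; (2,4):dx=+5,dy=+8->C; (2,5):dx=+6,dy=+10->C
  (2,6):dx=-1,dy=+3->D; (3,4):dx=+3,dy=+4->C; (3,5):dx=+4,dy=+6->C; (3,6):dx=-3,dy=-1->C
  (4,5):dx=+1,dy=+2->C; (4,6):dx=-6,dy=-5->C; (5,6):dx=-7,dy=-7->C
Step 2: C = 14, D = 1, total pairs = 15.
Step 3: tau = (C - D)/(n(n-1)/2) = (14 - 1)/15 = 0.866667.
Step 4: Exact two-sided p-value (enumerate n! = 720 permutations of y under H0): p = 0.016667.
Step 5: alpha = 0.05. reject H0.

tau_b = 0.8667 (C=14, D=1), p = 0.016667, reject H0.


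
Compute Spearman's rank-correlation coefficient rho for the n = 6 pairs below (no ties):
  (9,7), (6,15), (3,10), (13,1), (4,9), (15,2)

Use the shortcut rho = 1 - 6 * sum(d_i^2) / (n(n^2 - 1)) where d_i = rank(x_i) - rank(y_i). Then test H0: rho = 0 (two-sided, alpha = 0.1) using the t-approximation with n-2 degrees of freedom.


Step 1: Rank x and y separately (midranks; no ties here).
rank(x): 9->4, 6->3, 3->1, 13->5, 4->2, 15->6
rank(y): 7->3, 15->6, 10->5, 1->1, 9->4, 2->2
Step 2: d_i = R_x(i) - R_y(i); compute d_i^2.
  (4-3)^2=1, (3-6)^2=9, (1-5)^2=16, (5-1)^2=16, (2-4)^2=4, (6-2)^2=16
sum(d^2) = 62.
Step 3: rho = 1 - 6*62 / (6*(6^2 - 1)) = 1 - 372/210 = -0.771429.
Step 4: Under H0, t = rho * sqrt((n-2)/(1-rho^2)) = -2.4247 ~ t(4).
Step 5: Two-sided p-value from the t-distribution with 4 df = 0.072397.
Step 6: alpha = 0.1. reject H0.

rho = -0.7714, p = 0.072397, reject H0 at alpha = 0.1.


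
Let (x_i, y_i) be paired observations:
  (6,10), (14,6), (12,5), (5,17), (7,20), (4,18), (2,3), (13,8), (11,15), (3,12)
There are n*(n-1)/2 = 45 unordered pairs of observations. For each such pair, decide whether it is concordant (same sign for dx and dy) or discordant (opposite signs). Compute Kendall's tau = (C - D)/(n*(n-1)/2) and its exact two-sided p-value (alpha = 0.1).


Step 1: Enumerate the 45 unordered pairs (i,j) with i<j and classify each by sign(x_j-x_i) * sign(y_j-y_i).
  (1,2):dx=+8,dy=-4->D; (1,3):dx=+6,dy=-5->D; (1,4):dx=-1,dy=+7->D; (1,5):dx=+1,dy=+10->C
  (1,6):dx=-2,dy=+8->D; (1,7):dx=-4,dy=-7->C; (1,8):dx=+7,dy=-2->D; (1,9):dx=+5,dy=+5->C
  (1,10):dx=-3,dy=+2->D; (2,3):dx=-2,dy=-1->C; (2,4):dx=-9,dy=+11->D; (2,5):dx=-7,dy=+14->D
  (2,6):dx=-10,dy=+12->D; (2,7):dx=-12,dy=-3->C; (2,8):dx=-1,dy=+2->D; (2,9):dx=-3,dy=+9->D
  (2,10):dx=-11,dy=+6->D; (3,4):dx=-7,dy=+12->D; (3,5):dx=-5,dy=+15->D; (3,6):dx=-8,dy=+13->D
  (3,7):dx=-10,dy=-2->C; (3,8):dx=+1,dy=+3->C; (3,9):dx=-1,dy=+10->D; (3,10):dx=-9,dy=+7->D
  (4,5):dx=+2,dy=+3->C; (4,6):dx=-1,dy=+1->D; (4,7):dx=-3,dy=-14->C; (4,8):dx=+8,dy=-9->D
  (4,9):dx=+6,dy=-2->D; (4,10):dx=-2,dy=-5->C; (5,6):dx=-3,dy=-2->C; (5,7):dx=-5,dy=-17->C
  (5,8):dx=+6,dy=-12->D; (5,9):dx=+4,dy=-5->D; (5,10):dx=-4,dy=-8->C; (6,7):dx=-2,dy=-15->C
  (6,8):dx=+9,dy=-10->D; (6,9):dx=+7,dy=-3->D; (6,10):dx=-1,dy=-6->C; (7,8):dx=+11,dy=+5->C
  (7,9):dx=+9,dy=+12->C; (7,10):dx=+1,dy=+9->C; (8,9):dx=-2,dy=+7->D; (8,10):dx=-10,dy=+4->D
  (9,10):dx=-8,dy=-3->C
Step 2: C = 19, D = 26, total pairs = 45.
Step 3: tau = (C - D)/(n(n-1)/2) = (19 - 26)/45 = -0.155556.
Step 4: Exact two-sided p-value (enumerate n! = 3628800 permutations of y under H0): p = 0.600654.
Step 5: alpha = 0.1. fail to reject H0.

tau_b = -0.1556 (C=19, D=26), p = 0.600654, fail to reject H0.


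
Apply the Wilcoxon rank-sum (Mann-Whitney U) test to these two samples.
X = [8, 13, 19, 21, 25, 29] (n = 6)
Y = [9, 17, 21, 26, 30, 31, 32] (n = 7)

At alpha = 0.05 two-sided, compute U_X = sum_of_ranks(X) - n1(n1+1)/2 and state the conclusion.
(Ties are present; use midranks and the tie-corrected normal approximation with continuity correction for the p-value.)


Step 1: Combine and sort all 13 observations; assign midranks.
sorted (value, group): (8,X), (9,Y), (13,X), (17,Y), (19,X), (21,X), (21,Y), (25,X), (26,Y), (29,X), (30,Y), (31,Y), (32,Y)
ranks: 8->1, 9->2, 13->3, 17->4, 19->5, 21->6.5, 21->6.5, 25->8, 26->9, 29->10, 30->11, 31->12, 32->13
Step 2: Rank sum for X: R1 = 1 + 3 + 5 + 6.5 + 8 + 10 = 33.5.
Step 3: U_X = R1 - n1(n1+1)/2 = 33.5 - 6*7/2 = 33.5 - 21 = 12.5.
       U_Y = n1*n2 - U_X = 42 - 12.5 = 29.5.
Step 4: Ties are present, so use the tie-corrected normal approximation (with continuity correction) for the p-value.
Step 5: p-value = 0.252445; compare to alpha = 0.05. fail to reject H0.

U_X = 12.5, p = 0.252445, fail to reject H0 at alpha = 0.05.


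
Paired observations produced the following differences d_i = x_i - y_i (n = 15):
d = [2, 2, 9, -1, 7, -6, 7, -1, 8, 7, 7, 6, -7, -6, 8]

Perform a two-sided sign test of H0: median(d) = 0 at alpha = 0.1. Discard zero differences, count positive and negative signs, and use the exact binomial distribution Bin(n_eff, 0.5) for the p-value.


Step 1: Discard zero differences. Original n = 15; n_eff = number of nonzero differences = 15.
Nonzero differences (with sign): +2, +2, +9, -1, +7, -6, +7, -1, +8, +7, +7, +6, -7, -6, +8
Step 2: Count signs: positive = 10, negative = 5.
Step 3: Under H0: P(positive) = 0.5, so the number of positives S ~ Bin(15, 0.5).
Step 4: Two-sided exact p-value = sum of Bin(15,0.5) probabilities at or below the observed probability = 0.301758.
Step 5: alpha = 0.1. fail to reject H0.

n_eff = 15, pos = 10, neg = 5, p = 0.301758, fail to reject H0.


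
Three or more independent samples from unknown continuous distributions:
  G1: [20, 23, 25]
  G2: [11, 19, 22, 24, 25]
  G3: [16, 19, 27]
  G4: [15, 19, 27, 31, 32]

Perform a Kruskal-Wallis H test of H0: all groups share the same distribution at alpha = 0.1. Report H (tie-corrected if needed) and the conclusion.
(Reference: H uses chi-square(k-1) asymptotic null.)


Step 1: Combine all N = 16 observations and assign midranks.
sorted (value, group, rank): (11,G2,1), (15,G4,2), (16,G3,3), (19,G2,5), (19,G3,5), (19,G4,5), (20,G1,7), (22,G2,8), (23,G1,9), (24,G2,10), (25,G1,11.5), (25,G2,11.5), (27,G3,13.5), (27,G4,13.5), (31,G4,15), (32,G4,16)
Step 2: Sum ranks within each group.
R_1 = 27.5 (n_1 = 3)
R_2 = 35.5 (n_2 = 5)
R_3 = 21.5 (n_3 = 3)
R_4 = 51.5 (n_4 = 5)
Step 3: H = 12/(N(N+1)) * sum(R_i^2/n_i) - 3(N+1)
     = 12/(16*17) * (27.5^2/3 + 35.5^2/5 + 21.5^2/3 + 51.5^2/5) - 3*17
     = 0.044118 * 1188.67 - 51
     = 1.441176.
Step 4: Ties present; correction factor C = 1 - 36/(16^3 - 16) = 0.991176. Corrected H = 1.441176 / 0.991176 = 1.454006.
Step 5: Under H0, H ~ chi^2(3); p-value = 0.692926.
Step 6: alpha = 0.1. fail to reject H0.

H = 1.4540, df = 3, p = 0.692926, fail to reject H0.


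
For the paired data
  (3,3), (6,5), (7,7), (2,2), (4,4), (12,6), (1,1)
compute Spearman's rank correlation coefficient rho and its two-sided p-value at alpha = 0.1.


Step 1: Rank x and y separately (midranks; no ties here).
rank(x): 3->3, 6->5, 7->6, 2->2, 4->4, 12->7, 1->1
rank(y): 3->3, 5->5, 7->7, 2->2, 4->4, 6->6, 1->1
Step 2: d_i = R_x(i) - R_y(i); compute d_i^2.
  (3-3)^2=0, (5-5)^2=0, (6-7)^2=1, (2-2)^2=0, (4-4)^2=0, (7-6)^2=1, (1-1)^2=0
sum(d^2) = 2.
Step 3: rho = 1 - 6*2 / (7*(7^2 - 1)) = 1 - 12/336 = 0.964286.
Step 4: Under H0, t = rho * sqrt((n-2)/(1-rho^2)) = 8.1408 ~ t(5).
Step 5: Two-sided p-value from the t-distribution with 5 df = 0.000454.
Step 6: alpha = 0.1. reject H0.

rho = 0.9643, p = 0.000454, reject H0 at alpha = 0.1.


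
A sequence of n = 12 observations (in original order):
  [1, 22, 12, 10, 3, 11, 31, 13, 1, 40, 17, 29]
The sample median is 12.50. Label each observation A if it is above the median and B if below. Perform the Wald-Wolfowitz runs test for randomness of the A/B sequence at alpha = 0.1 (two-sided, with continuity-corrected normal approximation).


Step 1: Compute median = 12.50; label A = above, B = below.
Labels in order: BABBBBAABAAA  (n_A = 6, n_B = 6)
Step 2: Count runs R = 6.
Step 3: Under H0 (random ordering), E[R] = 2*n_A*n_B/(n_A+n_B) + 1 = 2*6*6/12 + 1 = 7.0000.
        Var[R] = 2*n_A*n_B*(2*n_A*n_B - n_A - n_B) / ((n_A+n_B)^2 * (n_A+n_B-1)) = 4320/1584 = 2.7273.
        SD[R] = 1.6514.
Step 4: Continuity-corrected z = (R + 0.5 - E[R]) / SD[R] = (6 + 0.5 - 7.0000) / 1.6514 = -0.3028.
Step 5: Two-sided p-value via normal approximation = 2*(1 - Phi(|z|)) = 0.762069.
Step 6: alpha = 0.1. fail to reject H0.

R = 6, z = -0.3028, p = 0.762069, fail to reject H0.


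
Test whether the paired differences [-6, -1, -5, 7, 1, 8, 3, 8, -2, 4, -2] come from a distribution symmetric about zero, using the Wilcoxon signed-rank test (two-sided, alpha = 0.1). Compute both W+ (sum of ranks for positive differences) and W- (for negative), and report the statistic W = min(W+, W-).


Step 1: Drop any zero differences (none here) and take |d_i|.
|d| = [6, 1, 5, 7, 1, 8, 3, 8, 2, 4, 2]
Step 2: Midrank |d_i| (ties get averaged ranks).
ranks: |6|->8, |1|->1.5, |5|->7, |7|->9, |1|->1.5, |8|->10.5, |3|->5, |8|->10.5, |2|->3.5, |4|->6, |2|->3.5
Step 3: Attach original signs; sum ranks with positive sign and with negative sign.
W+ = 9 + 1.5 + 10.5 + 5 + 10.5 + 6 = 42.5
W- = 8 + 1.5 + 7 + 3.5 + 3.5 = 23.5
(Check: W+ + W- = 66 should equal n(n+1)/2 = 66.)
Step 4: Test statistic W = min(W+, W-) = 23.5.
Step 5: Ties in |d|, so use the tie-corrected normal approximation.
        E[W] = n(n+1)/4 = 11*12/4 = 33.
        Tie groups: |d|=1 (t=2), |d|=2 (t=2), |d|=8 (t=2); sum(t^3 - t) = 18.
        Var[W] = n(n+1)(2n+1)/24 - sum(t^3-t)/48 = 3036/24 - 18/48 = 126.125.
        z = (W - E[W]) / sqrt(Var[W]) = (23.5 - 33) / 11.2305 = -0.8459.
        Two-sided p = 2*Phi(z) = 0.397604.
Step 6: alpha = 0.1. fail to reject H0.

W+ = 42.5, W- = 23.5, W = min = 23.5, p = 0.397604, fail to reject H0.


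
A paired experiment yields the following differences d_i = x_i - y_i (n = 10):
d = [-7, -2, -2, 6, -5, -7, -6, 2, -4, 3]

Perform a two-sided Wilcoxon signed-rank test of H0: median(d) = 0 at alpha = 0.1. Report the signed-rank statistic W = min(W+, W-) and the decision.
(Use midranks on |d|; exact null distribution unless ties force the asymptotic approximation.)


Step 1: Drop any zero differences (none here) and take |d_i|.
|d| = [7, 2, 2, 6, 5, 7, 6, 2, 4, 3]
Step 2: Midrank |d_i| (ties get averaged ranks).
ranks: |7|->9.5, |2|->2, |2|->2, |6|->7.5, |5|->6, |7|->9.5, |6|->7.5, |2|->2, |4|->5, |3|->4
Step 3: Attach original signs; sum ranks with positive sign and with negative sign.
W+ = 7.5 + 2 + 4 = 13.5
W- = 9.5 + 2 + 2 + 6 + 9.5 + 7.5 + 5 = 41.5
(Check: W+ + W- = 55 should equal n(n+1)/2 = 55.)
Step 4: Test statistic W = min(W+, W-) = 13.5.
Step 5: Ties in |d|, so use the tie-corrected normal approximation.
        E[W] = n(n+1)/4 = 10*11/4 = 27.5.
        Tie groups: |d|=2 (t=3), |d|=6 (t=2), |d|=7 (t=2); sum(t^3 - t) = 36.
        Var[W] = n(n+1)(2n+1)/24 - sum(t^3-t)/48 = 2310/24 - 36/48 = 95.5.
        z = (W - E[W]) / sqrt(Var[W]) = (13.5 - 27.5) / 9.7724 = -1.4326.
        Two-sided p = 2*Phi(z) = 0.151971.
Step 6: alpha = 0.1. fail to reject H0.

W+ = 13.5, W- = 41.5, W = min = 13.5, p = 0.151971, fail to reject H0.


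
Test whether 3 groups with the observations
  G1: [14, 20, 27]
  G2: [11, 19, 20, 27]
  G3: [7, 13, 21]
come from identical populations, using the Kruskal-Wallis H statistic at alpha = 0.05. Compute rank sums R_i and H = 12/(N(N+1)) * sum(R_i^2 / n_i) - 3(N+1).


Step 1: Combine all N = 10 observations and assign midranks.
sorted (value, group, rank): (7,G3,1), (11,G2,2), (13,G3,3), (14,G1,4), (19,G2,5), (20,G1,6.5), (20,G2,6.5), (21,G3,8), (27,G1,9.5), (27,G2,9.5)
Step 2: Sum ranks within each group.
R_1 = 20 (n_1 = 3)
R_2 = 23 (n_2 = 4)
R_3 = 12 (n_3 = 3)
Step 3: H = 12/(N(N+1)) * sum(R_i^2/n_i) - 3(N+1)
     = 12/(10*11) * (20^2/3 + 23^2/4 + 12^2/3) - 3*11
     = 0.109091 * 313.583 - 33
     = 1.209091.
Step 4: Ties present; correction factor C = 1 - 12/(10^3 - 10) = 0.987879. Corrected H = 1.209091 / 0.987879 = 1.223926.
Step 5: Under H0, H ~ chi^2(2); p-value = 0.542285.
Step 6: alpha = 0.05. fail to reject H0.

H = 1.2239, df = 2, p = 0.542285, fail to reject H0.


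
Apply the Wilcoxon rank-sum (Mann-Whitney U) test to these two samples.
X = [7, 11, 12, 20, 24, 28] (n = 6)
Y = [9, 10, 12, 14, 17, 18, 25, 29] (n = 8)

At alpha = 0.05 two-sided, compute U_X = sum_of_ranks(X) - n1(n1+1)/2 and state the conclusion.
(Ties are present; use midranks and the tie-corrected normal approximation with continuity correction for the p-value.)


Step 1: Combine and sort all 14 observations; assign midranks.
sorted (value, group): (7,X), (9,Y), (10,Y), (11,X), (12,X), (12,Y), (14,Y), (17,Y), (18,Y), (20,X), (24,X), (25,Y), (28,X), (29,Y)
ranks: 7->1, 9->2, 10->3, 11->4, 12->5.5, 12->5.5, 14->7, 17->8, 18->9, 20->10, 24->11, 25->12, 28->13, 29->14
Step 2: Rank sum for X: R1 = 1 + 4 + 5.5 + 10 + 11 + 13 = 44.5.
Step 3: U_X = R1 - n1(n1+1)/2 = 44.5 - 6*7/2 = 44.5 - 21 = 23.5.
       U_Y = n1*n2 - U_X = 48 - 23.5 = 24.5.
Step 4: Ties are present, so use the tie-corrected normal approximation (with continuity correction) for the p-value.
Step 5: p-value = 1.000000; compare to alpha = 0.05. fail to reject H0.

U_X = 23.5, p = 1.000000, fail to reject H0 at alpha = 0.05.


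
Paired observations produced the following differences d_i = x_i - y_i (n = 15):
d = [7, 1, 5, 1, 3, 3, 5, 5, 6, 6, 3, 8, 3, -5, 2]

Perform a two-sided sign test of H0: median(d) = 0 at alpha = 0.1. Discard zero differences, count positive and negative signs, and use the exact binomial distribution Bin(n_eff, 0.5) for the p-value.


Step 1: Discard zero differences. Original n = 15; n_eff = number of nonzero differences = 15.
Nonzero differences (with sign): +7, +1, +5, +1, +3, +3, +5, +5, +6, +6, +3, +8, +3, -5, +2
Step 2: Count signs: positive = 14, negative = 1.
Step 3: Under H0: P(positive) = 0.5, so the number of positives S ~ Bin(15, 0.5).
Step 4: Two-sided exact p-value = sum of Bin(15,0.5) probabilities at or below the observed probability = 0.000977.
Step 5: alpha = 0.1. reject H0.

n_eff = 15, pos = 14, neg = 1, p = 0.000977, reject H0.


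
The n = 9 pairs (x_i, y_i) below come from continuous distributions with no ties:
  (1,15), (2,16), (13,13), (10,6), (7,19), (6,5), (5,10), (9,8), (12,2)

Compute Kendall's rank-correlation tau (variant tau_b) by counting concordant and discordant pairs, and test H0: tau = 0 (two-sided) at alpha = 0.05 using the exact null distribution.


Step 1: Enumerate the 36 unordered pairs (i,j) with i<j and classify each by sign(x_j-x_i) * sign(y_j-y_i).
  (1,2):dx=+1,dy=+1->C; (1,3):dx=+12,dy=-2->D; (1,4):dx=+9,dy=-9->D; (1,5):dx=+6,dy=+4->C
  (1,6):dx=+5,dy=-10->D; (1,7):dx=+4,dy=-5->D; (1,8):dx=+8,dy=-7->D; (1,9):dx=+11,dy=-13->D
  (2,3):dx=+11,dy=-3->D; (2,4):dx=+8,dy=-10->D; (2,5):dx=+5,dy=+3->C; (2,6):dx=+4,dy=-11->D
  (2,7):dx=+3,dy=-6->D; (2,8):dx=+7,dy=-8->D; (2,9):dx=+10,dy=-14->D; (3,4):dx=-3,dy=-7->C
  (3,5):dx=-6,dy=+6->D; (3,6):dx=-7,dy=-8->C; (3,7):dx=-8,dy=-3->C; (3,8):dx=-4,dy=-5->C
  (3,9):dx=-1,dy=-11->C; (4,5):dx=-3,dy=+13->D; (4,6):dx=-4,dy=-1->C; (4,7):dx=-5,dy=+4->D
  (4,8):dx=-1,dy=+2->D; (4,9):dx=+2,dy=-4->D; (5,6):dx=-1,dy=-14->C; (5,7):dx=-2,dy=-9->C
  (5,8):dx=+2,dy=-11->D; (5,9):dx=+5,dy=-17->D; (6,7):dx=-1,dy=+5->D; (6,8):dx=+3,dy=+3->C
  (6,9):dx=+6,dy=-3->D; (7,8):dx=+4,dy=-2->D; (7,9):dx=+7,dy=-8->D; (8,9):dx=+3,dy=-6->D
Step 2: C = 12, D = 24, total pairs = 36.
Step 3: tau = (C - D)/(n(n-1)/2) = (12 - 24)/36 = -0.333333.
Step 4: Exact two-sided p-value (enumerate n! = 362880 permutations of y under H0): p = 0.259518.
Step 5: alpha = 0.05. fail to reject H0.

tau_b = -0.3333 (C=12, D=24), p = 0.259518, fail to reject H0.


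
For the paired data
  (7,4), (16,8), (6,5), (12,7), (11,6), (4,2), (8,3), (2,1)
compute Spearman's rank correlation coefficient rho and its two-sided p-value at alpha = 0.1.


Step 1: Rank x and y separately (midranks; no ties here).
rank(x): 7->4, 16->8, 6->3, 12->7, 11->6, 4->2, 8->5, 2->1
rank(y): 4->4, 8->8, 5->5, 7->7, 6->6, 2->2, 3->3, 1->1
Step 2: d_i = R_x(i) - R_y(i); compute d_i^2.
  (4-4)^2=0, (8-8)^2=0, (3-5)^2=4, (7-7)^2=0, (6-6)^2=0, (2-2)^2=0, (5-3)^2=4, (1-1)^2=0
sum(d^2) = 8.
Step 3: rho = 1 - 6*8 / (8*(8^2 - 1)) = 1 - 48/504 = 0.904762.
Step 4: Under H0, t = rho * sqrt((n-2)/(1-rho^2)) = 5.2034 ~ t(6).
Step 5: Two-sided p-value from the t-distribution with 6 df = 0.002008.
Step 6: alpha = 0.1. reject H0.

rho = 0.9048, p = 0.002008, reject H0 at alpha = 0.1.
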